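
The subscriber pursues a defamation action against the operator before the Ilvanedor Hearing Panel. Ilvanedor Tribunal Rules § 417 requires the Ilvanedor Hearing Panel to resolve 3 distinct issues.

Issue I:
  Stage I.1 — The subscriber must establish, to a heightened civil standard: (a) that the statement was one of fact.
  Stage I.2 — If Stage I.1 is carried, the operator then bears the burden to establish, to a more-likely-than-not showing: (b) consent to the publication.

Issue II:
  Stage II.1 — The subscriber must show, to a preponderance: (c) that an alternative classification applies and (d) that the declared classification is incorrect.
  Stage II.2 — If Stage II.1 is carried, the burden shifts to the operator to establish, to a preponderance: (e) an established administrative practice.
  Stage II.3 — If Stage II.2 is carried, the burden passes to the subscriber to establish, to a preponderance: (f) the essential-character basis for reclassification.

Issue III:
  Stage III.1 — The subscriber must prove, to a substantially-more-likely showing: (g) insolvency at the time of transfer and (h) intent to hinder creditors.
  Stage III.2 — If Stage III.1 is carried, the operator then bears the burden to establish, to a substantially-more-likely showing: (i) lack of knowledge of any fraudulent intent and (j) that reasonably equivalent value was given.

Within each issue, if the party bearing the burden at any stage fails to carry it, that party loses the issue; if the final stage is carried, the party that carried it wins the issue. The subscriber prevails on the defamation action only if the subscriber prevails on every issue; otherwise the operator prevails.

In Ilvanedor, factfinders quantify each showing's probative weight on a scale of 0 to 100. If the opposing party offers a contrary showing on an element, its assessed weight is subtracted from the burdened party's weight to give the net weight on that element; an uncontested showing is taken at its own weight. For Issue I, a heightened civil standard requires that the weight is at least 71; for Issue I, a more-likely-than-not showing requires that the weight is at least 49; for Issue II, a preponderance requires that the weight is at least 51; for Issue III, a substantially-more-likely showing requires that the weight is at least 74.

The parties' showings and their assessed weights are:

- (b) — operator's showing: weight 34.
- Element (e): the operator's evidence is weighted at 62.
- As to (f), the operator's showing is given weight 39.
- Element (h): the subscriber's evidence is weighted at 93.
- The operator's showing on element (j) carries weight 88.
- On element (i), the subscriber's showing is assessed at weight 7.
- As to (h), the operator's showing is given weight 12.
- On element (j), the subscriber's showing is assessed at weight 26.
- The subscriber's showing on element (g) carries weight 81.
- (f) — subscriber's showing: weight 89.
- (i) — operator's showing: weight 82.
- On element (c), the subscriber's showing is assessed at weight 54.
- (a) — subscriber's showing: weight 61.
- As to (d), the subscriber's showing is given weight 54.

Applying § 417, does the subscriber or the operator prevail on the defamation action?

operator

— Issue I —
Stage I.1 — burden on subscriber; standard: a heightened civil standard (weight is at least 71).
    (a): 61 < 71 [not met]
  Not every element is met, so the subscriber fails to carry Stage I.1.
The analysis ends at Stage I.1; the operator prevails on this issue.
— Issue II —
Stage II.1 — burden on subscriber; standard: a preponderance (weight is at least 51).
    (c): 54 ≥ 51 [met]
    (d): 54 ≥ 51 [met]
  Stage II.1 is satisfied; the onus moves to the operator.
Stage II.2 — burden on operator; standard: a preponderance (weight is at least 51).
    (e): 62 ≥ 51 [met]
  All elements met. The burden passes to the subscriber.
Stage II.3 — burden on subscriber; standard: a preponderance (weight is at least 51).
    (f): 89 − 39 = 50 < 51 [not met]
  The subscriber does not carry Stage II.3.
So the operator prevails on this issue.
— Issue III —
At Stage III.1 the subscriber must meet a substantially-more-likely showing (weight is at least 74): on (g) the weight is 81, ≥ 74, so (g) meets the standard; on (h) the weight is 93 less the opposing 12 gives net 81, ≥ 74, so (h) meets the standard.
  The subscriber carries Stage III.1; the operator now bears the burden.
At Stage III.2 the operator must meet a substantially-more-likely showing (weight is at least 74): on (i) the weight is 82 less the opposing 7 gives net 75, ≥ 74, so (i) meets the standard; on (j) the weight is 88 less the opposing 26 gives net 62, which does not reach 74, so (j) does not meet the standard.
  Stage III.2 not carried; the operator fails its burden.
The analysis ends at Stage III.2; the subscriber prevails on this issue.
Per-issue: Issue I → operator; Issue II → operator; Issue III → subscriber. The subscriber must prevail on every issue; overall, the operator prevails.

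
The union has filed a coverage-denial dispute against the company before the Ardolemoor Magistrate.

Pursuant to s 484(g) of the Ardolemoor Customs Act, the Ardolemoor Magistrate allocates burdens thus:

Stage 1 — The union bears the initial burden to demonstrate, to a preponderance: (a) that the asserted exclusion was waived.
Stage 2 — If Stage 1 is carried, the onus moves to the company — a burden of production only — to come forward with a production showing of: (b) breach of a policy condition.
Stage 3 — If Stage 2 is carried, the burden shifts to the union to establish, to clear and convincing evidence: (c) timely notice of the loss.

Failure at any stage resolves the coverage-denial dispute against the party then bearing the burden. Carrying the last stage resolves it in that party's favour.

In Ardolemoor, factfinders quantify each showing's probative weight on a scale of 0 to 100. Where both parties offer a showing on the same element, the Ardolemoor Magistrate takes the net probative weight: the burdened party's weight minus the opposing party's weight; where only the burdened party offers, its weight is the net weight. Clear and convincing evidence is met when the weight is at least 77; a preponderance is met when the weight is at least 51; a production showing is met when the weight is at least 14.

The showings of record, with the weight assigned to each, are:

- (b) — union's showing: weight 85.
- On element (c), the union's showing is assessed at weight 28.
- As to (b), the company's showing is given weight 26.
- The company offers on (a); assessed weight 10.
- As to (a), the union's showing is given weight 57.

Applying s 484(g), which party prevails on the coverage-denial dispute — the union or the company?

Stage 1 — burden on union; standard: a preponderance (weight is at least 51).
    (a): 57 − 10 = 47 < 51 [not met]
  Stage 1 not carried; the union fails its burden.
The analysis ends at Stage 1; the company prevails.

company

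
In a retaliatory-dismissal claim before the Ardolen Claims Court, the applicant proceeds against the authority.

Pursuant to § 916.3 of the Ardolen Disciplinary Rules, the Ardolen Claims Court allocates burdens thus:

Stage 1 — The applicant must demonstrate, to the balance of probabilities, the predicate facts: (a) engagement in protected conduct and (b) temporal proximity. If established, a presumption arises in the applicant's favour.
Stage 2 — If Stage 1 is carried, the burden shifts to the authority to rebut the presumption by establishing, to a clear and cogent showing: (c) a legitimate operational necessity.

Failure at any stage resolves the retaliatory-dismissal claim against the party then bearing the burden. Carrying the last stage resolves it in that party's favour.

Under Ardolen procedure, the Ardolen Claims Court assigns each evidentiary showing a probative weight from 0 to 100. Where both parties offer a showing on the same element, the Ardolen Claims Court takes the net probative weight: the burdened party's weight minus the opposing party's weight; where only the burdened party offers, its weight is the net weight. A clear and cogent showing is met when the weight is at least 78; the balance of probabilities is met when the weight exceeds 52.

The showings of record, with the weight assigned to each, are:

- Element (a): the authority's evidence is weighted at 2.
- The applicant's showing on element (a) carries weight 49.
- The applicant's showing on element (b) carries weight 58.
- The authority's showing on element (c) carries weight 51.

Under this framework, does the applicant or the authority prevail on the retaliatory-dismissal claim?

authority

At Stage 1 the applicant must meet the balance of probabilities (weight exceeds 52): on (a) the weight is 49 less the opposing 2 gives net 47, which does not exceed 52, so (a) does not meet the standard; on (b) the weight is 58, > 52, so (b) meets the standard.
  Not every element is met, so the applicant fails to carry Stage 1.
The analysis ends at Stage 1; the authority prevails.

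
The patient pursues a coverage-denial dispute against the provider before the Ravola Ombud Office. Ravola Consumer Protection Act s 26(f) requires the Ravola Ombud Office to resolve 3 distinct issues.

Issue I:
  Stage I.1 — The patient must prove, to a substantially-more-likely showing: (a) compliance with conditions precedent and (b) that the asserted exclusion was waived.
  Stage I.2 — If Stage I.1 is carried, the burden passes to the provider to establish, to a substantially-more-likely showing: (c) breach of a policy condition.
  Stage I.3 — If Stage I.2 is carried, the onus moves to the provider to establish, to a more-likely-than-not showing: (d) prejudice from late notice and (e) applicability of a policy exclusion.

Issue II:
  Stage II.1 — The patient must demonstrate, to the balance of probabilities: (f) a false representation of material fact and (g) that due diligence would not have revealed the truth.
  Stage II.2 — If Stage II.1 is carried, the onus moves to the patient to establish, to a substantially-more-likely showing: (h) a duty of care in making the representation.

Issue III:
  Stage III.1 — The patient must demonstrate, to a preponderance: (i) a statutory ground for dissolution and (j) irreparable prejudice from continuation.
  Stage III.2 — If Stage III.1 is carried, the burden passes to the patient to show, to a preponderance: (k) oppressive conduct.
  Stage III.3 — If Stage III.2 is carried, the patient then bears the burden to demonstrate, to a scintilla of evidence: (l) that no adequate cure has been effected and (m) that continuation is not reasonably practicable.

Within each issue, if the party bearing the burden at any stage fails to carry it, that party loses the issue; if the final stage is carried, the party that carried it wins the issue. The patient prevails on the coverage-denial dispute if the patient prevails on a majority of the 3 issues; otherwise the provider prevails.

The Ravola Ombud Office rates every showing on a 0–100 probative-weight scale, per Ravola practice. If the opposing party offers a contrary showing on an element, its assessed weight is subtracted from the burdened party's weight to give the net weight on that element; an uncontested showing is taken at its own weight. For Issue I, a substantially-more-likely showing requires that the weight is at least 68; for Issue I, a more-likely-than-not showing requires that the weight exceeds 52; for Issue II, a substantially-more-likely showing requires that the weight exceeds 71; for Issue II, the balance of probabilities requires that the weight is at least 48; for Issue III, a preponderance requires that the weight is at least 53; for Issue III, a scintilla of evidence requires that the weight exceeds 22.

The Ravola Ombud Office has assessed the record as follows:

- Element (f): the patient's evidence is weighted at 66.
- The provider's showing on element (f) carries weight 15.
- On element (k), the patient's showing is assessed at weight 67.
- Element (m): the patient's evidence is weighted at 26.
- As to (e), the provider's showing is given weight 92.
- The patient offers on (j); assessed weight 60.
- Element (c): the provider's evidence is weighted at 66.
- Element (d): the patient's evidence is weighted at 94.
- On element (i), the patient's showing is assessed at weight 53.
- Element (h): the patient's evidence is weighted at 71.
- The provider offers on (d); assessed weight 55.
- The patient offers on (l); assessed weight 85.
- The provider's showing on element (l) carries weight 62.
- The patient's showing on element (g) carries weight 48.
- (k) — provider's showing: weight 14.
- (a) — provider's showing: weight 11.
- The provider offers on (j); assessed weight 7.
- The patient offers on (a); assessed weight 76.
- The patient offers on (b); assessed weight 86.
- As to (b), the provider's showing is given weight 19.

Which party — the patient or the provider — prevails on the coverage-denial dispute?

provider

— Issue I —
Stage I.1 (patient, a substantially-more-likely showing, weight is at least 68): (a) net 76−11=65 < 68 — fails; (b) net 86−19=67 < 68 — fails.
  The patient does not carry Stage I.1.
So the provider prevails on this issue.
— Issue II —
At Stage II.1 the patient must meet the balance of probabilities (weight is at least 48): on (f) the weight is 66 less the opposing 15 gives net 51, which does reach 48, so (f) meets the standard; on (g) the weight is 48, ≥ 48, so (g) meets the standard.
  All elements met. The patient retains the burden for Stage II.2.
At Stage II.2 the patient must meet a substantially-more-likely showing (weight exceeds 71): on (h) the weight is 71, which does not exceed 71, so (h) does not meet the standard.
  Stage II.2 not carried; the patient fails its burden.
So the provider prevails on this issue.
— Issue III —
Stage III.1 (patient, a preponderance, weight is at least 53): (i) 53 ≥ 53 — meets; (j) net 60−7=53 ≥ 53 — meets.
  All elements met. The patient retains the burden for Stage III.2.
Stage III.2 (patient, a preponderance, weight is at least 53): (k) net 67−14=53 ≥ 53 — meets.
  Stage III.2 carried; the burden remains with the patient.
Stage III.3 (patient, a scintilla of evidence, weight exceeds 22): (l) net 85−62=23 > 22 — meets; (m) 26 > 22 — meets.
  All elements met at the final stage.
All stages carried — the patient prevails on this issue.
Per-issue: Issue I → provider; Issue II → provider; Issue III → patient. The patient must prevail on a majority of issues; overall, the provider prevails.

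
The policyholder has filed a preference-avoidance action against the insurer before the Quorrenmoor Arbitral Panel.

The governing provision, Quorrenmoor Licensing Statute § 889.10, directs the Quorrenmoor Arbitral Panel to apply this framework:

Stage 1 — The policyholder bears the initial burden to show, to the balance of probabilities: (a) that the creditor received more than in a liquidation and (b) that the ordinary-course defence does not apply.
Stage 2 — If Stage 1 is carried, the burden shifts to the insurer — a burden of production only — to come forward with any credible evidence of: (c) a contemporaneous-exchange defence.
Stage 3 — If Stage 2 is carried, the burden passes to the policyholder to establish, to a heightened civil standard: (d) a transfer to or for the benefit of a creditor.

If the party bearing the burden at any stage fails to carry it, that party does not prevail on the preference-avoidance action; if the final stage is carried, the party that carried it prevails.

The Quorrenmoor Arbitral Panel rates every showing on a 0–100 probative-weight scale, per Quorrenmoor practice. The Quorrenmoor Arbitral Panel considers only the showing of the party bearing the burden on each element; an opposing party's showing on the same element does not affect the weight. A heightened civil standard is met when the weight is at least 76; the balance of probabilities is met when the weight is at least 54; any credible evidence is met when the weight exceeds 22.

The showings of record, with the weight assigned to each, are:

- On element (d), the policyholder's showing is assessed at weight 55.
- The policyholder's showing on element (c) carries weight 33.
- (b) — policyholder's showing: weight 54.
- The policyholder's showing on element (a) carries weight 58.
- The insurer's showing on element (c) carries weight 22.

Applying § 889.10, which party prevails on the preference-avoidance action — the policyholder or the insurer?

policyholder

At Stage 1 the policyholder must meet the balance of probabilities (weight is at least 54): on (a) the weight is 58, which does reach 54, so (a) meets the standard; on (b) the weight is 54, ≥ 54, so (b) meets the standard.
  The policyholder carries Stage 1; the insurer now bears the burden.
At Stage 2 the insurer must meet any credible evidence (weight exceeds 22): on (c) the weight is 22 (the policyholder's 33 is given no effect), ≤ 22, so (c) does not meet the standard.
  The insurer does not carry Stage 2.
The analysis ends at Stage 2; the policyholder prevails.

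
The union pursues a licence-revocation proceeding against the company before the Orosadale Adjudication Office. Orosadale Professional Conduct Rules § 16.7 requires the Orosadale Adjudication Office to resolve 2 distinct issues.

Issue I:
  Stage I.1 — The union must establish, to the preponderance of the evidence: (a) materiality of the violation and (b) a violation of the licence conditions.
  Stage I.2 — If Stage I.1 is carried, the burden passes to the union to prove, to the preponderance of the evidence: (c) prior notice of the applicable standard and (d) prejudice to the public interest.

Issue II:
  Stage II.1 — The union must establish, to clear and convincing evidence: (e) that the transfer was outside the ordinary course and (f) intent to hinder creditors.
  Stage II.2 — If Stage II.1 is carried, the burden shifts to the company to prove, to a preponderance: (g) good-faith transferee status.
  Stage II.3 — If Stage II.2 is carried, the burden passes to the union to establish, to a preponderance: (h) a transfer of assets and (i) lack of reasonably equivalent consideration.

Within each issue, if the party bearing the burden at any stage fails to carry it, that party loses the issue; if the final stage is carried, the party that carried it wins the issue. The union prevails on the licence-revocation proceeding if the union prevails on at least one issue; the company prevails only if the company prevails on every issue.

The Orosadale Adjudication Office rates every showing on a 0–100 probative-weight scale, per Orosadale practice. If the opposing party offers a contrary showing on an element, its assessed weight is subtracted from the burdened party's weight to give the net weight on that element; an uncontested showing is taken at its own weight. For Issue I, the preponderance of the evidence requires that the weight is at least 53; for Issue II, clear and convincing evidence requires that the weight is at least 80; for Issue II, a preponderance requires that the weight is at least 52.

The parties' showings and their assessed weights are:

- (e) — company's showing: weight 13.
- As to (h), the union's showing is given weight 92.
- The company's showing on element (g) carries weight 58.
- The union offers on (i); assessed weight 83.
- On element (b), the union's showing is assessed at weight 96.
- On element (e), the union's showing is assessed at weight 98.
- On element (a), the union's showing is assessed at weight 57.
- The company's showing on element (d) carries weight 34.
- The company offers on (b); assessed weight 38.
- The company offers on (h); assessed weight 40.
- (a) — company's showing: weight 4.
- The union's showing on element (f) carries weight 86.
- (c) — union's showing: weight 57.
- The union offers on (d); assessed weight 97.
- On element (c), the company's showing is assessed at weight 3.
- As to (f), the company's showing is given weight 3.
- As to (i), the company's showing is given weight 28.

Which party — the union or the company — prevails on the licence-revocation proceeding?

union

— Issue I —
Stage I.1 — burden on union; standard: the preponderance of the evidence (weight is at least 53).
    (a): 57 − 4 = 53 ≥ 53 [met]
    (b): 96 − 38 = 58 ≥ 53 [met]
  Stage I.1 carried; the burden remains with the union.
Stage I.2 — burden on union; standard: the preponderance of the evidence (weight is at least 53).
    (c): 57 − 3 = 54 ≥ 53 [met]
    (d): 97 − 34 = 63 ≥ 53 [met]
  Stage I.2 carried; the final stage is satisfied.
Every stage carried; the union prevails on this issue.
— Issue II —
At Stage II.1 the union must meet clear and convincing evidence (weight is at least 80): on (e) the weight is 98 less the opposing 13 gives net 85, which does reach 80, so (e) meets the standard; on (f) the weight is 86 less the opposing 3 gives net 83, which does reach 80, so (f) meets the standard.
  Stage II.1 is satisfied; the onus moves to the company.
At Stage II.2 the company must meet a preponderance (weight is at least 52): on (g) the weight is 58, ≥ 52, so (g) meets the standard.
  All elements met. The burden passes to the union.
At Stage II.3 the union must meet a preponderance (weight is at least 52): on (h) the weight is 92 less the opposing 40 gives net 52, which does reach 52, so (h) meets the standard; on (i) the weight is 83 less the opposing 28 gives net 55, which does reach 52, so (i) meets the standard.
  Stage II.3 carried; the final stage is satisfied.
All stages carried — the union prevails on this issue.
Per-issue: Issue I → union; Issue II → union. The union must prevail on at least one issue; overall, the union prevails.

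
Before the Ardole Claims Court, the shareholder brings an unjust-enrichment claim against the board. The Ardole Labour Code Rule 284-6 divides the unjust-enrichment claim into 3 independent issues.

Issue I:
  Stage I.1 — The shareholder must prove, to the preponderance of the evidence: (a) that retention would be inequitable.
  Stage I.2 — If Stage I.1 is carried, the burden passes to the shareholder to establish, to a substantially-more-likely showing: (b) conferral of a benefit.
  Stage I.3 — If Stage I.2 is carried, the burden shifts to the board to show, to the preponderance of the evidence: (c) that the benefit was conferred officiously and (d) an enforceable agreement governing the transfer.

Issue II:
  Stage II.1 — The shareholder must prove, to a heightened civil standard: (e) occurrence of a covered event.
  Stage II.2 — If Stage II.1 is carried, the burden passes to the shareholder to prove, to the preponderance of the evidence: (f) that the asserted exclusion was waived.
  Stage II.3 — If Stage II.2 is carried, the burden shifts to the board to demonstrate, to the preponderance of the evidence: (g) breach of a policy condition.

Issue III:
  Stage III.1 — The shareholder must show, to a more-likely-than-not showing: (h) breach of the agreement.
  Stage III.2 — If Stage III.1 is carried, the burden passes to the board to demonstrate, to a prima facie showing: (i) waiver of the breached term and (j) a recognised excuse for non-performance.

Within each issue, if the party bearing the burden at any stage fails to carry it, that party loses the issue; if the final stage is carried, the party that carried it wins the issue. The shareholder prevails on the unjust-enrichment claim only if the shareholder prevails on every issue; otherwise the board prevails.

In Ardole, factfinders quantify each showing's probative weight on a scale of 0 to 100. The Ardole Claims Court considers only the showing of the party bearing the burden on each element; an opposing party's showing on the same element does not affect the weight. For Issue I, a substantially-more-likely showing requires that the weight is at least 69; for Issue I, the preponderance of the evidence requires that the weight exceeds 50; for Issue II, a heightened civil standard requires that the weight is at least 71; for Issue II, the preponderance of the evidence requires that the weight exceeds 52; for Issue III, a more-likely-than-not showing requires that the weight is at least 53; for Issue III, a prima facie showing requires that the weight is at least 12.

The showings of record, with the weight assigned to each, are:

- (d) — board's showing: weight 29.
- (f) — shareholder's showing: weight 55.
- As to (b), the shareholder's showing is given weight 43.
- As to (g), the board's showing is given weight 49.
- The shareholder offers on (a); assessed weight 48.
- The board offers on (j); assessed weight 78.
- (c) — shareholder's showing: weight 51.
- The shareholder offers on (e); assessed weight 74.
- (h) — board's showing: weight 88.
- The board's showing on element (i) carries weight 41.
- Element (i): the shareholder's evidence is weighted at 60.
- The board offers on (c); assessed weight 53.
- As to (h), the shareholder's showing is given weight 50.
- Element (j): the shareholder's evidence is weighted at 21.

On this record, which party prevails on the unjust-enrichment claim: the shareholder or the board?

board

— Issue I —
At Stage I.1 the shareholder must meet the preponderance of the evidence (weight exceeds 50): on (a) the weight is 48, which does not exceed 50, so (a) does not meet the standard.
  The shareholder does not carry Stage I.1.
So the board prevails on this issue.
— Issue II —
At Stage II.1 the shareholder must meet a heightened civil standard (weight is at least 71): on (e) the weight is 74, which does reach 71, so (e) meets the standard.
  All elements met. The shareholder retains the burden for Stage II.2.
At Stage II.2 the shareholder must meet the preponderance of the evidence (weight exceeds 52): on (f) the weight is 55, > 52, so (f) meets the standard.
  Stage II.2 is satisfied; the onus moves to the board.
At Stage II.3 the board must meet the preponderance of the evidence (weight exceeds 52): on (g) the weight is 49, which does not exceed 52, so (g) does not meet the standard.
  Stage II.3 not carried; the board fails its burden.
The shareholder prevails on this issue.
— Issue III —
At Stage III.1 the shareholder must meet a more-likely-than-not showing (weight is at least 53): on (h) the weight is 50 (the board's 88 is given no effect), < 53, so (h) does not meet the standard.
  Not every element is met, so the shareholder fails to carry Stage III.1.
The board prevails on this issue.
Per-issue: Issue I → board; Issue II → shareholder; Issue III → board. The shareholder must prevail on every issue; overall, the board prevails.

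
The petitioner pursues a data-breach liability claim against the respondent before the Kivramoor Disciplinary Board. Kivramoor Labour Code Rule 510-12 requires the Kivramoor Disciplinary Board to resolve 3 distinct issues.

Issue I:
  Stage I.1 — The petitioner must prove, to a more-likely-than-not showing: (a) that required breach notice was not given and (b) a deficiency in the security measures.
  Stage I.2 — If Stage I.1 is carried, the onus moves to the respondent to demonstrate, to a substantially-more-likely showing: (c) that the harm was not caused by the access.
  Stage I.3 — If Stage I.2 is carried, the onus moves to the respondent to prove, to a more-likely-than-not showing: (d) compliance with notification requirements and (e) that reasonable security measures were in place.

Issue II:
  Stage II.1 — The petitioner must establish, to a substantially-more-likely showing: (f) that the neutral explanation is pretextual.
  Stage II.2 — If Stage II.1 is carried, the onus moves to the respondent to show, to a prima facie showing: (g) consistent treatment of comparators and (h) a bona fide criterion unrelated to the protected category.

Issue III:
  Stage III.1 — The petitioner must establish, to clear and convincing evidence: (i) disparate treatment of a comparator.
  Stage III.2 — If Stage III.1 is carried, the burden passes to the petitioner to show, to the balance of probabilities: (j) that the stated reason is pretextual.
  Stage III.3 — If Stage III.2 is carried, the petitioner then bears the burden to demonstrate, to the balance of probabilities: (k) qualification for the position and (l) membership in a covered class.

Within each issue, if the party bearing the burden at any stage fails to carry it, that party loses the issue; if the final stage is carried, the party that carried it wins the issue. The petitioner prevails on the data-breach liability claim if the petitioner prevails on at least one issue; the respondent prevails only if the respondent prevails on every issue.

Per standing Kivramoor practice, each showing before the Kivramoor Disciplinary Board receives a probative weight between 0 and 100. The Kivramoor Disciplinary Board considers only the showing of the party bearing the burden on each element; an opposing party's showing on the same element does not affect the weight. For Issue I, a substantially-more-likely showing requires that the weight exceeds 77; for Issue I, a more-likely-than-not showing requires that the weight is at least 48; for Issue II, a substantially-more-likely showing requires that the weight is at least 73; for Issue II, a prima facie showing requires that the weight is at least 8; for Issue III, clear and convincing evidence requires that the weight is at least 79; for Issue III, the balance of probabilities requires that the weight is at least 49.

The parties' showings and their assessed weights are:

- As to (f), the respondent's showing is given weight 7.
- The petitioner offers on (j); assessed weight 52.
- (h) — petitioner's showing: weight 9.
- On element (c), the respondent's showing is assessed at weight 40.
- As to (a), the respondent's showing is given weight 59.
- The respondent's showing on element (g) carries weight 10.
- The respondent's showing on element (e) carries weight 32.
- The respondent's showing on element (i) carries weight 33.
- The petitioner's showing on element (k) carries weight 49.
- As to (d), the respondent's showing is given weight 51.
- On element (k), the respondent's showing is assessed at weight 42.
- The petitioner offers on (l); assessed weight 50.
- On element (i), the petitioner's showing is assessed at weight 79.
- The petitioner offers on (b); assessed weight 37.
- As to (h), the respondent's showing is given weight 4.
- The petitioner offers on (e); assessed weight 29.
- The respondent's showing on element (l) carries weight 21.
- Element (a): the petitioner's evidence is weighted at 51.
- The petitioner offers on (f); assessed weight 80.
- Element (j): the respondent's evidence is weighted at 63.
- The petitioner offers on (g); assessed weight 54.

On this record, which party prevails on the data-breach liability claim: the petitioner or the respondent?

petitioner

— Issue I —
At Stage I.1 the petitioner must meet a more-likely-than-not showing (weight is at least 48): on (a) the weight is 51 (the respondent's 59 is given no effect), ≥ 48, so (a) meets the standard; on (b) the weight is 37, < 48, so (b) does not meet the standard.
  The petitioner does not carry Stage I.1.
So the respondent prevails on this issue.
— Issue II —
Stage II.1 (petitioner, a substantially-more-likely showing, weight is at least 73): (f) 80 (respondent's 7 disregarded) ≥ 73 — meets.
  Stage II.1 is satisfied; the onus moves to the respondent.
Stage II.2 (respondent, a prima facie showing, weight is at least 8): (g) 10 (petitioner's 54 disregarded) ≥ 8 — meets; (h) 4 (petitioner's 9 disregarded) < 8 — fails.
  The respondent does not carry Stage II.2.
The analysis ends at Stage II.2; the petitioner prevails on this issue.
— Issue III —
Stage III.1 — burden on petitioner; standard: clear and convincing evidence (weight is at least 79).
    (i): 79 (respondent's 33 disregarded) ≥ 79 [met]
  Stage III.1 carried; the burden remains with the petitioner.
Stage III.2 — burden on petitioner; standard: the balance of probabilities (weight is at least 49).
    (j): 52 (respondent's 63 disregarded) ≥ 49 [met]
  Stage III.2 carried; the burden remains with the petitioner.
Stage III.3 — burden on petitioner; standard: the balance of probabilities (weight is at least 49).
    (k): 49 (respondent's 42 disregarded) ≥ 49 [met]
    (l): 50 (respondent's 21 disregarded) ≥ 49 [met]
  Stage III.3 carried; the final stage is satisfied.
All stages carried — the petitioner prevails on this issue.
Per-issue: Issue I → respondent; Issue II → petitioner; Issue III → petitioner. The petitioner must prevail on at least one issue; overall, the petitioner prevails.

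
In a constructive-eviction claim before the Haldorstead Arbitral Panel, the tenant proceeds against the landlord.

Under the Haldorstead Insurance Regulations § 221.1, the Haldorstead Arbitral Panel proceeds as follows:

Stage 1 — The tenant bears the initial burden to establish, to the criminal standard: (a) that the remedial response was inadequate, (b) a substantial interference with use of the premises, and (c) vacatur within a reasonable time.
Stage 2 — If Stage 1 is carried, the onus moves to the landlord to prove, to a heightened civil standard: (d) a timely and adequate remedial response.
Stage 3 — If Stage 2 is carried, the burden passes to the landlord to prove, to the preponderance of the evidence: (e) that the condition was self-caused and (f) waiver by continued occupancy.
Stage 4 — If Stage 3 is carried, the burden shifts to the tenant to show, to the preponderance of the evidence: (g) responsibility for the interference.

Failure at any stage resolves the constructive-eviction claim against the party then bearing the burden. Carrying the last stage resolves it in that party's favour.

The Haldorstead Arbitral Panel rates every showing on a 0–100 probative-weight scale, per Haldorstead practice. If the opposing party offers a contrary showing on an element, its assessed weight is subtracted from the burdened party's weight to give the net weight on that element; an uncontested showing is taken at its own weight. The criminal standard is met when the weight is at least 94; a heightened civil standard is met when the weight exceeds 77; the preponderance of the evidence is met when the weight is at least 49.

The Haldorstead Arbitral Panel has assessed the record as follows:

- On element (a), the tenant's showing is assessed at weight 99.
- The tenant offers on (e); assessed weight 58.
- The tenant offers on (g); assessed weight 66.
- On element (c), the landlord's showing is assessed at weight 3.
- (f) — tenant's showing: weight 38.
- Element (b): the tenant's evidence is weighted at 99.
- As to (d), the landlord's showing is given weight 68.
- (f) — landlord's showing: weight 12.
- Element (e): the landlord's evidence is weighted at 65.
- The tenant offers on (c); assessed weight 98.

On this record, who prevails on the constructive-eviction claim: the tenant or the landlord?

Stage 1 (tenant, the criminal standard, weight is at least 94): (a) 99 ≥ 94 — meets; (b) 99 ≥ 94 — meets; (c) net 98−3=95 ≥ 94 — meets.
  Stage 1 carried; the burden shifts to the landlord.
Stage 2 (landlord, a heightened civil standard, weight exceeds 77): (d) 68 ≤ 77 — fails.
  The landlord does not carry Stage 2.
The analysis ends at Stage 2; the tenant prevails.

tenant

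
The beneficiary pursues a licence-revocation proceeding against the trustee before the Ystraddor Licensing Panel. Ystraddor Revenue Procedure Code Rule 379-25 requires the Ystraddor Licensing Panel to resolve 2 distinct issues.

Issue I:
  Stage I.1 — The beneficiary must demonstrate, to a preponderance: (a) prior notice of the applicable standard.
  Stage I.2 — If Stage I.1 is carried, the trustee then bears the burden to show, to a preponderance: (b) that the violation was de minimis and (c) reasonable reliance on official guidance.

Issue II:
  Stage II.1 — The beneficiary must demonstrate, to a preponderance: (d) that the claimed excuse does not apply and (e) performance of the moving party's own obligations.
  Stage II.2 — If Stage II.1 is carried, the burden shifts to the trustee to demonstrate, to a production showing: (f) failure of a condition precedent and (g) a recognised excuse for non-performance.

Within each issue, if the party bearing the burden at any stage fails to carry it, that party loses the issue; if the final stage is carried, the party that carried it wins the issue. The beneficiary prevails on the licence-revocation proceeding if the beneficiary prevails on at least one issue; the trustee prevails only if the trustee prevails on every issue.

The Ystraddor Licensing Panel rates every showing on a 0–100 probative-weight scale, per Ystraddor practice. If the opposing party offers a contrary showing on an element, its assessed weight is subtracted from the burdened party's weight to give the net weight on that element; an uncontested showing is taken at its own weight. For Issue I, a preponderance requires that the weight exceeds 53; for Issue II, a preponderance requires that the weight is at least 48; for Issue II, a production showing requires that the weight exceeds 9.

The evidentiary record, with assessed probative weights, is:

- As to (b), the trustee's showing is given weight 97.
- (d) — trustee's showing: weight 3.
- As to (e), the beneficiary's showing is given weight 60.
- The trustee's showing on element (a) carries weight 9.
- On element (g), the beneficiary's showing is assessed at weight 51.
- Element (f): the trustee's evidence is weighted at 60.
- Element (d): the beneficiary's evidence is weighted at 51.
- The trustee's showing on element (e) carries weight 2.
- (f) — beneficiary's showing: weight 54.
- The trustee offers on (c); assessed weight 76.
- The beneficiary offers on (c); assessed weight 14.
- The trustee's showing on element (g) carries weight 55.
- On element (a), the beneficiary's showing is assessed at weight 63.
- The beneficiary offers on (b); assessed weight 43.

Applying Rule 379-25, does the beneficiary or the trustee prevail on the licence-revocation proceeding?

beneficiary

— Issue I —
At Stage I.1 the beneficiary must meet a preponderance (weight exceeds 53): on (a) the weight is 63 less the opposing 9 gives net 54, > 53, so (a) meets the standard.
  The beneficiary carries Stage I.1; the trustee now bears the burden.
At Stage I.2 the trustee must meet a preponderance (weight exceeds 53): on (b) the weight is 97 less the opposing 43 gives net 54, which does exceed 53, so (b) meets the standard; on (c) the weight is 76 less the opposing 14 gives net 62, which does exceed 53, so (c) meets the standard.
  All elements met at the final stage.
All stages carried — the trustee prevails on this issue.
— Issue II —
At Stage II.1 the beneficiary must meet a preponderance (weight is at least 48): on (d) the weight is 51 less the opposing 3 gives net 48, ≥ 48, so (d) meets the standard; on (e) the weight is 60 less the opposing 2 gives net 58, which does reach 48, so (e) meets the standard.
  Stage II.1 carried; the burden shifts to the trustee.
At Stage II.2 the trustee must meet a production showing (weight exceeds 9): on (f) the weight is 60 less the opposing 54 gives net 6, ≤ 9, so (f) does not meet the standard; on (g) the weight is 55 less the opposing 51 gives net 4, ≤ 9, so (g) does not meet the standard.
  Not every element is met, so the trustee fails to carry Stage II.2.
The analysis ends at Stage II.2; the beneficiary prevails on this issue.
Per-issue: Issue I → trustee; Issue II → beneficiary. The beneficiary must prevail on at least one issue; overall, the beneficiary prevails.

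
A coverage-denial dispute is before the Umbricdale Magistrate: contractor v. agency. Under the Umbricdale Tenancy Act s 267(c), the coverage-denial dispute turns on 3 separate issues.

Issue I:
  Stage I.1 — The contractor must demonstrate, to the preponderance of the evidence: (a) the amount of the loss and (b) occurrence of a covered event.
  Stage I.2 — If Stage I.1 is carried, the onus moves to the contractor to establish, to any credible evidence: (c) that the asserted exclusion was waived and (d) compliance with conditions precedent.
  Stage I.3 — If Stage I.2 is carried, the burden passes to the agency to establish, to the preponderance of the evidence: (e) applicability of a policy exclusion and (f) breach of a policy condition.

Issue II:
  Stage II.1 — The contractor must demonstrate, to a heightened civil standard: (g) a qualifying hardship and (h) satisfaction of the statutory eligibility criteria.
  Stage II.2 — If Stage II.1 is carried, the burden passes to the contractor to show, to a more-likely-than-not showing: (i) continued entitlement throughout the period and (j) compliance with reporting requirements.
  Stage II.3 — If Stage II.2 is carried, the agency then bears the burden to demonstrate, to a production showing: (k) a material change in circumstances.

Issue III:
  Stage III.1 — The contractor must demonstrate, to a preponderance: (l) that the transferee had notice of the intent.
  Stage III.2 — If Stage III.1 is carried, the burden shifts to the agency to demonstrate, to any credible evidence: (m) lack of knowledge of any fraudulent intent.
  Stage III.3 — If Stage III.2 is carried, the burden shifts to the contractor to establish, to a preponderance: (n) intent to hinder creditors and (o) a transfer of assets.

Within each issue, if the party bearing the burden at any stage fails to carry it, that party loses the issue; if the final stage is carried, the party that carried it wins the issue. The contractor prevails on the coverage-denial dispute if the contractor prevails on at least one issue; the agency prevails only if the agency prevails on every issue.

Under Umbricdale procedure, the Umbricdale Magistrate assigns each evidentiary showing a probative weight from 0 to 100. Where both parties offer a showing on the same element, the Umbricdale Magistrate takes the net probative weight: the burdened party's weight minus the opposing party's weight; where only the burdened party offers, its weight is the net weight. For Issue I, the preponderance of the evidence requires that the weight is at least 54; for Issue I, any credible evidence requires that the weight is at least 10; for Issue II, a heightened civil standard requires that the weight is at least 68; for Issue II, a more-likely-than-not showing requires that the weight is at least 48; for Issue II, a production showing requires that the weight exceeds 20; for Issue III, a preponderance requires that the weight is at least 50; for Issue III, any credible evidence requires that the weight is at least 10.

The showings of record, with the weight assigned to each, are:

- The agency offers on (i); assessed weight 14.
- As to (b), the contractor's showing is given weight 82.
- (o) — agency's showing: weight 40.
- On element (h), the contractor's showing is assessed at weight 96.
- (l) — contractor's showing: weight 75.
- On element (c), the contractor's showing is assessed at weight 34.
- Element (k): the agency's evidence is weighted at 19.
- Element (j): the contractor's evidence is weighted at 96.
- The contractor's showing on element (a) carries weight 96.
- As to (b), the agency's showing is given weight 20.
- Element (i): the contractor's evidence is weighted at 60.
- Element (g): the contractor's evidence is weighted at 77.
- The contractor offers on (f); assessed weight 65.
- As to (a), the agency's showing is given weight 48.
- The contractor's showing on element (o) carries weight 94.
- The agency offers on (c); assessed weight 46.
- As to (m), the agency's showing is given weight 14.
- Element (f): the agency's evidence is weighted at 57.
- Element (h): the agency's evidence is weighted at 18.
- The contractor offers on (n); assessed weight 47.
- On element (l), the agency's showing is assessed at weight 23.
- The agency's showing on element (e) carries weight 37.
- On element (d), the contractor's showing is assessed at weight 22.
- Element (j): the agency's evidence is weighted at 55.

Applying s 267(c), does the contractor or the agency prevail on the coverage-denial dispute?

— Issue I —
At Stage I.1 the contractor must meet the preponderance of the evidence (weight is at least 54): on (a) the weight is 96 less the opposing 48 gives net 48, which does not reach 54, so (a) does not meet the standard; on (b) the weight is 82 less the opposing 20 gives net 62, which does reach 54, so (b) meets the standard.
  Stage I.1 not carried; the contractor fails its burden.
So the agency prevails on this issue.
— Issue II —
Stage II.1 (contractor, a heightened civil standard, weight is at least 68): (g) 77 ≥ 68 — meets; (h) net 96−18=78 ≥ 68 — meets.
  Stage II.1 carried; the burden remains with the contractor.
Stage II.2 (contractor, a more-likely-than-not showing, weight is at least 48): (i) net 60−14=46 < 48 — fails; (j) net 96−55=41 < 48 — fails.
  The contractor does not carry Stage II.2.
The agency prevails on this issue.
— Issue III —
At Stage III.1 the contractor must meet a preponderance (weight is at least 50): on (l) the weight is 75 less the opposing 23 gives net 52, ≥ 50, so (l) meets the standard.
  All elements met. The burden passes to the agency.
At Stage III.2 the agency must meet any credible evidence (weight is at least 10): on (m) the weight is 14, ≥ 10, so (m) meets the standard.
  The agency carries Stage III.2; the contractor now bears the burden.
At Stage III.3 the contractor must meet a preponderance (weight is at least 50): on (n) the weight is 47, which does not reach 50, so (n) does not meet the standard; on (o) the weight is 94 less the opposing 40 gives net 54, which does reach 50, so (o) meets the standard.
  Not every element is met, so the contractor fails to carry Stage III.3.
The analysis ends at Stage III.3; the agency prevails on this issue.
Per-issue: Issue I → agency; Issue II → agency; Issue III → agency. The contractor must prevail on at least one issue; overall, the agency prevails.

agency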